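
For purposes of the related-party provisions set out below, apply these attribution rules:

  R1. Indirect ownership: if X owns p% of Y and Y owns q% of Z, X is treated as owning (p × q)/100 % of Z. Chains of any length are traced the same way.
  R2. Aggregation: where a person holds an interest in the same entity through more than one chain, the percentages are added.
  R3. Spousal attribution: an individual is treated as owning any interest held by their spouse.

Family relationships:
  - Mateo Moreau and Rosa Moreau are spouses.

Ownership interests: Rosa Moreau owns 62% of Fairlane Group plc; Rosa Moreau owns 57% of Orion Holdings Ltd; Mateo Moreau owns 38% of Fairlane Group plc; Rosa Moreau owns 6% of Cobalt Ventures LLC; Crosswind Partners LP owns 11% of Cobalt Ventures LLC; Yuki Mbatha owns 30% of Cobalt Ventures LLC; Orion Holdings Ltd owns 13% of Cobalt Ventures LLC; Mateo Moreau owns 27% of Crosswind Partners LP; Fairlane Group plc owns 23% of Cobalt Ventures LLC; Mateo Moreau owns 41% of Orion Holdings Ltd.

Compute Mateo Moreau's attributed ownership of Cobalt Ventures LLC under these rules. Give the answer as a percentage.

44.71%

By spousal attribution (R3), Mateo Moreau is treated as also owning Rosa Moreau's interest in Fairlane Group plc, giving 38% + 62% = 100%.
By spousal attribution (R3), Mateo Moreau is treated as also owning Rosa Moreau's interest in Orion Holdings Ltd, giving 41% + 57% = 98%.
By spousal attribution (R3), Mateo Moreau is treated as owning Rosa Moreau's 6% interest in Cobalt Ventures LLC.
Chain via Crosswind Partners LP (R1): 27% × 11% = 2.97% of Cobalt Ventures LLC.
Chain via Fairlane Group plc (R1): 100% × 23% = 23% of Cobalt Ventures LLC.
Chain via Orion Holdings Ltd (R1): 98% × 13% = 12.74% of Cobalt Ventures LLC.
Direct interest in Cobalt Ventures LLC: 6%.
Aggregating (R2): 2.97% + 23% + 12.74% + 6% = 44.71%.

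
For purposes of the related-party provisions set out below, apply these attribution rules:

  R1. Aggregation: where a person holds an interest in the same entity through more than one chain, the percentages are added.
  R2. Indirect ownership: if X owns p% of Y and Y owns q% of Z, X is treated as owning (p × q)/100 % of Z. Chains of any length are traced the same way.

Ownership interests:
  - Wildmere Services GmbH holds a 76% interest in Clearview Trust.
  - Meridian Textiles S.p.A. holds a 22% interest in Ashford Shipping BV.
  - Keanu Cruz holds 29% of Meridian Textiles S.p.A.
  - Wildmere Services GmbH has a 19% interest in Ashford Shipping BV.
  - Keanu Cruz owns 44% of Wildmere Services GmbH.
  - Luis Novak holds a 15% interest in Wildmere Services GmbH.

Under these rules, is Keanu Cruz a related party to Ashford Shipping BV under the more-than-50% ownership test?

No

Chain via Wildmere Services GmbH (R2): 44% × 19% = 8.36% of Ashford Shipping BV.
Chain via Meridian Textiles S.p.A. (R2): 29% × 22% = 6.38% of Ashford Shipping BV.
Aggregating (R1): 8.36% + 6.38% = 14.74%.
14.74% does not exceed the 50% threshold, so Keanu is not a related party to Ashford Shipping BV.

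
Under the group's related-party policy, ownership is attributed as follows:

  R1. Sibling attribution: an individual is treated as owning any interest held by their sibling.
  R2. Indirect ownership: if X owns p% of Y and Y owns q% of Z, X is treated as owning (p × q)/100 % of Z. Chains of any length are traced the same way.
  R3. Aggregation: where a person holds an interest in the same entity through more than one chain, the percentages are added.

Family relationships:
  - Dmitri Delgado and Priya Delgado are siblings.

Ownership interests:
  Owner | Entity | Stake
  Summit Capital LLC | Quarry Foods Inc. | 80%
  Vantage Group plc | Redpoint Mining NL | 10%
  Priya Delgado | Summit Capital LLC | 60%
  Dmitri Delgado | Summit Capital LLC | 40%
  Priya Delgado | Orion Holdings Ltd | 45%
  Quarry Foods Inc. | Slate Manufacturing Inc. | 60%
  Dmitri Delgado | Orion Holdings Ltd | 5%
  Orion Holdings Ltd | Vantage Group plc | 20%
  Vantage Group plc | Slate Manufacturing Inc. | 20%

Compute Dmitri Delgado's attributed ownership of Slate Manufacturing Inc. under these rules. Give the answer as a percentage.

By sibling attribution (R1), Dmitri Delgado is treated as also owning Priya Delgado's interest in Summit Capital LLC, giving 40% + 60% = 100%.
By sibling attribution (R1), Dmitri Delgado is treated as also owning Priya Delgado's interest in Orion Holdings Ltd, giving 5% + 45% = 50%.
Chain via Summit Capital LLC → Quarry Foods Inc. (R2): 100% × 80% × 60% = 48% of Slate Manufacturing Inc.
Chain via Orion Holdings Ltd → Vantage Group plc (R2): 50% × 20% × 20% = 2% of Slate Manufacturing Inc.
Aggregating (R3): 48% + 2% = 50%.

50%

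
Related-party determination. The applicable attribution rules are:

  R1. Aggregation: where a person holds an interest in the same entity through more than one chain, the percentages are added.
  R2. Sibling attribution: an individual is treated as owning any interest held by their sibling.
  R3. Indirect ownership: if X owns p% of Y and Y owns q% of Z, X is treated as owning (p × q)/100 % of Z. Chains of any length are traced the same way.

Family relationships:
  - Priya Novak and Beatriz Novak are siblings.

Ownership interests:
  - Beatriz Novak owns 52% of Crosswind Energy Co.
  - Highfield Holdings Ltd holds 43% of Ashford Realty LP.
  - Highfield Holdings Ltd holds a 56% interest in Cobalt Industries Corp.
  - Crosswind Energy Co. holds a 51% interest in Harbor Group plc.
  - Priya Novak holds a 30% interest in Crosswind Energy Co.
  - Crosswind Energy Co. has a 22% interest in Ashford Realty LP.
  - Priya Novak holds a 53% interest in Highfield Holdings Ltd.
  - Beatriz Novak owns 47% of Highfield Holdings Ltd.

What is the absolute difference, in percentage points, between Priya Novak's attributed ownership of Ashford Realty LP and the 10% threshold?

By sibling attribution (R2), Priya Novak is treated as also owning Beatriz Novak's interest in Highfield Holdings Ltd, giving 53% + 47% = 100%.
By sibling attribution (R2), Priya Novak is treated as also owning Beatriz Novak's interest in Crosswind Energy Co, giving 30% + 52% = 82%.
Chain via Highfield Holdings Ltd (R3): 100% × 43% = 43% of Ashford Realty LP.
Chain via Crosswind Energy Co. (R3): 82% × 22% = 18.04% of Ashford Realty LP.
Aggregating (R1): 43% + 18.04% = 61.04%.
61.04% exceeds the 10% threshold by 51.04 percentage points.

51.04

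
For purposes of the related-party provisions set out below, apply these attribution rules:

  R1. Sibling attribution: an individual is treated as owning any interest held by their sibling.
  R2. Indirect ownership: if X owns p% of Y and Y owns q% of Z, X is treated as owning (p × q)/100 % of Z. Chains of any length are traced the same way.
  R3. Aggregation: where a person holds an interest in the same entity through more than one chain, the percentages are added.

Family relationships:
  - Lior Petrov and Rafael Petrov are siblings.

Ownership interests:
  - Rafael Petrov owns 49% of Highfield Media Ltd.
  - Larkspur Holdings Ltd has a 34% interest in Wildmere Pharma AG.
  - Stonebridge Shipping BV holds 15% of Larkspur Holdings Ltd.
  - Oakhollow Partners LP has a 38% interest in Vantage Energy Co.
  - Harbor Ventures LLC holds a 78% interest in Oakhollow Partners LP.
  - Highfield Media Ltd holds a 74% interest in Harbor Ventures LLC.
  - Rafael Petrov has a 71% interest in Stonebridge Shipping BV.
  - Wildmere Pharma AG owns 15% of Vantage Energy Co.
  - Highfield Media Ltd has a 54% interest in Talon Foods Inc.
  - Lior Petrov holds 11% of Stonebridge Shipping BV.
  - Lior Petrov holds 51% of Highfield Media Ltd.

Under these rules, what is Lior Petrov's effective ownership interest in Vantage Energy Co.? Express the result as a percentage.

By sibling attribution (R1), Lior Petrov is treated as also owning Rafael Petrov's interest in Stonebridge Shipping BV, giving 11% + 71% = 82%.
By sibling attribution (R1), Lior Petrov is treated as also owning Rafael Petrov's interest in Highfield Media Ltd, giving 51% + 49% = 100%.
Chain via Stonebridge Shipping BV → Larkspur Holdings Ltd → Wildmere Pharma AG (R2): 82% × 15% × 34% × 15% = 0.6273% of Vantage Energy Co.
Chain via Highfield Media Ltd → Harbor Ventures LLC → Oakhollow Partners LP (R2): 100% × 74% × 78% × 38% = 21.9336% of Vantage Energy Co.
Aggregating (R3): 0.6273% + 21.9336% = 22.5609%.

22.5609%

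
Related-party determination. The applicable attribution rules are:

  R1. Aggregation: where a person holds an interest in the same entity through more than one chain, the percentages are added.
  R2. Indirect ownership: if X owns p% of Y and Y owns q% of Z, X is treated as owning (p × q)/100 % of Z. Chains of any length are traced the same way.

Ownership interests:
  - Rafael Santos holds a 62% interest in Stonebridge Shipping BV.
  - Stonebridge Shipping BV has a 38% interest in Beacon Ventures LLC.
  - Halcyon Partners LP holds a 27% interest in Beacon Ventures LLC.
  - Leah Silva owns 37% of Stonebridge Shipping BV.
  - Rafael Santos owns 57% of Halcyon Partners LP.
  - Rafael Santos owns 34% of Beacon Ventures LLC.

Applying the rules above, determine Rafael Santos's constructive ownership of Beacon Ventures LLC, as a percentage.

Chain via Halcyon Partners LP (R2): 57% × 27% = 15.39% of Beacon Ventures LLC.
Chain via Stonebridge Shipping BV (R2): 62% × 38% = 23.56% of Beacon Ventures LLC.
Direct interest in Beacon Ventures LLC: 34%.
Aggregating (R1): 15.39% + 23.56% + 34% = 72.95%.

72.95%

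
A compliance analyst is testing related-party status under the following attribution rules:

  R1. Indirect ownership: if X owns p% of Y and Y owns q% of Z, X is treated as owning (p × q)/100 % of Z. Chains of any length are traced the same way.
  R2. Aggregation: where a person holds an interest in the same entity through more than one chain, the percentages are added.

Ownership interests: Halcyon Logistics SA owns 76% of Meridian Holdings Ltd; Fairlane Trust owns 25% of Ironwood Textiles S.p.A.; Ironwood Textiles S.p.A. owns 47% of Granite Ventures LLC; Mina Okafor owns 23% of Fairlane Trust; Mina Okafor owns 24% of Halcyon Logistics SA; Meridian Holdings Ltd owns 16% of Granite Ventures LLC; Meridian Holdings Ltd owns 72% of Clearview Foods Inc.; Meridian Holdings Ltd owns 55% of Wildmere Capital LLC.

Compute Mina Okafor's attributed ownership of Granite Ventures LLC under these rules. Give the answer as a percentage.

Chain via Halcyon Logistics SA → Meridian Holdings Ltd (R1): 24% × 76% × 16% = 2.9184% of Granite Ventures LLC.
Chain via Fairlane Trust → Ironwood Textiles S.p.A. (R1): 23% × 25% × 47% = 2.7025% of Granite Ventures LLC.
Aggregating (R2): 2.9184% + 2.7025% = 5.6209%.

5.6209%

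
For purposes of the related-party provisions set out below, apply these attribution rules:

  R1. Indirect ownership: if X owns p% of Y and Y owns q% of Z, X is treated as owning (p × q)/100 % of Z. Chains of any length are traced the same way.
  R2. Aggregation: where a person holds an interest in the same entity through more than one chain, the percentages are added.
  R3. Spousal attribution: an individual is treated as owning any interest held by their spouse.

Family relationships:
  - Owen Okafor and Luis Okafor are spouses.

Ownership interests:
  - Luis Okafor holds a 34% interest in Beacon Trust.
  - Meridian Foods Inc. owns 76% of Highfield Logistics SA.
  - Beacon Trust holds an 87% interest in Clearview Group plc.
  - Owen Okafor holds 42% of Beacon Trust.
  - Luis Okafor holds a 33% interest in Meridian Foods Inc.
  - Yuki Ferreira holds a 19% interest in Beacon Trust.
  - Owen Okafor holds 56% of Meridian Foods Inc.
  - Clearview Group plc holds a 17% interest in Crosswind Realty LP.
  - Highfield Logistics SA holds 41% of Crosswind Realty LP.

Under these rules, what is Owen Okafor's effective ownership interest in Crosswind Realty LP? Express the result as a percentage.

38.9728%

By spousal attribution (R3), Owen Okafor is treated as also owning Luis Okafor's interest in Meridian Foods Inc, giving 56% + 33% = 89%.
By spousal attribution (R3), Owen Okafor is treated as also owning Luis Okafor's interest in Beacon Trust, giving 42% + 34% = 76%.
Chain via Meridian Foods Inc. → Highfield Logistics SA (R1): 89% × 76% × 41% = 27.7324% of Crosswind Realty LP.
Chain via Beacon Trust → Clearview Group plc (R1): 76% × 87% × 17% = 11.2404% of Crosswind Realty LP.
Aggregating (R2): 27.7324% + 11.2404% = 38.9728%.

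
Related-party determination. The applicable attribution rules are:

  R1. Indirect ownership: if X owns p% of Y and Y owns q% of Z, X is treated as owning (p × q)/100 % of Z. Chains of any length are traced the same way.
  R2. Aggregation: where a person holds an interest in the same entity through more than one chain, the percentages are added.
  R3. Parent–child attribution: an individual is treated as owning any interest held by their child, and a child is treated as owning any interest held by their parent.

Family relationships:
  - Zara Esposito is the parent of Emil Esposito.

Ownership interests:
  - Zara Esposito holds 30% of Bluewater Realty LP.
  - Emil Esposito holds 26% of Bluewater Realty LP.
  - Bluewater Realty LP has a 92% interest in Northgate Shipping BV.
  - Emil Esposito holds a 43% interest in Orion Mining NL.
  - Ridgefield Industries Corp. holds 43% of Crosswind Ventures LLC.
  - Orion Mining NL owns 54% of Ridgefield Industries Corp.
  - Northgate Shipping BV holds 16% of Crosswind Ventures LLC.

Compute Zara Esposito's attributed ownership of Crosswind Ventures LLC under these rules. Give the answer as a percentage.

18.2278%

By parent–child attribution (R3), Zara Esposito is treated as also owning Emil Esposito's interest in Bluewater Realty LP, giving 30% + 26% = 56%.
By parent–child attribution (R3), Zara Esposito is treated as owning Emil Esposito's 43% interest in Orion Mining NL.
Chain via Bluewater Realty LP → Northgate Shipping BV (R1): 56% × 92% × 16% = 8.2432% of Crosswind Ventures LLC.
Chain via Orion Mining NL → Ridgefield Industries Corp. (R1): 43% × 54% × 43% = 9.9846% of Crosswind Ventures LLC.
Aggregating (R2): 8.2432% + 9.9846% = 18.2278%.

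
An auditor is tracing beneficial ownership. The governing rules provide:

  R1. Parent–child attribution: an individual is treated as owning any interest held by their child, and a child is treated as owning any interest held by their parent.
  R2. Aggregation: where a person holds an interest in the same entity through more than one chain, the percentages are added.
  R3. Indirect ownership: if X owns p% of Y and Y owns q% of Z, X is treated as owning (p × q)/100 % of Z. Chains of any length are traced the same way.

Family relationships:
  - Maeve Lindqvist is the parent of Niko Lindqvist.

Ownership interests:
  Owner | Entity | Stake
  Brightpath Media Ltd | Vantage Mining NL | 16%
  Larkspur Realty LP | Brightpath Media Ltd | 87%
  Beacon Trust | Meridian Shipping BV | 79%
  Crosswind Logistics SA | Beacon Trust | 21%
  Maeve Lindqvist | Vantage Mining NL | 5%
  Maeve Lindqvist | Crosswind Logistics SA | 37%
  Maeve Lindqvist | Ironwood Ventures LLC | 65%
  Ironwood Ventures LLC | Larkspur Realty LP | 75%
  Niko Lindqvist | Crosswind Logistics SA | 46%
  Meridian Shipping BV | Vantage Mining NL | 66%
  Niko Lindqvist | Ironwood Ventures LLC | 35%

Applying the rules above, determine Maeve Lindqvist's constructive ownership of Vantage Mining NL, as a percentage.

By parent–child attribution (R1), Maeve Lindqvist is treated as also owning Niko Lindqvist's interest in Ironwood Ventures LLC, giving 65% + 35% = 100%.
By parent–child attribution (R1), Maeve Lindqvist is treated as also owning Niko Lindqvist's interest in Crosswind Logistics SA, giving 37% + 46% = 83%.
Chain via Ironwood Ventures LLC → Larkspur Realty LP → Brightpath Media Ltd (R3): 100% × 75% × 87% × 16% = 10.44% of Vantage Mining NL.
Chain via Crosswind Logistics SA → Beacon Trust → Meridian Shipping BV (R3): 83% × 21% × 79% × 66% = 9.088002% of Vantage Mining NL.
Direct interest in Vantage Mining NL: 5%.
Aggregating (R2): 10.44% + 9.088002% + 5% = 24.528002%.

24.528002%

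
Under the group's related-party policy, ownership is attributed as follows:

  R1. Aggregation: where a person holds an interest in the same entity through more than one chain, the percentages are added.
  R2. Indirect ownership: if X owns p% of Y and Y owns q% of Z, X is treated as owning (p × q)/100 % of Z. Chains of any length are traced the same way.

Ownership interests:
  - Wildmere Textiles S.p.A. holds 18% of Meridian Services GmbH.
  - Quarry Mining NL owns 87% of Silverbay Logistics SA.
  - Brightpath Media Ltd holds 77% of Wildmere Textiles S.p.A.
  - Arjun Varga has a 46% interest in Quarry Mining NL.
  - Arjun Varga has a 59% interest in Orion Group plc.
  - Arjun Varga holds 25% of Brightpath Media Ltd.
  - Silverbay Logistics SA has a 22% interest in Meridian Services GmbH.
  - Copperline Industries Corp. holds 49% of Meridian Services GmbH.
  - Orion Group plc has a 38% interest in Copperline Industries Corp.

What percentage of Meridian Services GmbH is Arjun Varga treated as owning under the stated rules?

23.2552%

Chain via Quarry Mining NL → Silverbay Logistics SA (R2): 46% × 87% × 22% = 8.8044% of Meridian Services GmbH.
Chain via Brightpath Media Ltd → Wildmere Textiles S.p.A. (R2): 25% × 77% × 18% = 3.465% of Meridian Services GmbH.
Chain via Orion Group plc → Copperline Industries Corp. (R2): 59% × 38% × 49% = 10.9858% of Meridian Services GmbH.
Aggregating (R1): 8.8044% + 3.465% + 10.9858% = 23.2552%.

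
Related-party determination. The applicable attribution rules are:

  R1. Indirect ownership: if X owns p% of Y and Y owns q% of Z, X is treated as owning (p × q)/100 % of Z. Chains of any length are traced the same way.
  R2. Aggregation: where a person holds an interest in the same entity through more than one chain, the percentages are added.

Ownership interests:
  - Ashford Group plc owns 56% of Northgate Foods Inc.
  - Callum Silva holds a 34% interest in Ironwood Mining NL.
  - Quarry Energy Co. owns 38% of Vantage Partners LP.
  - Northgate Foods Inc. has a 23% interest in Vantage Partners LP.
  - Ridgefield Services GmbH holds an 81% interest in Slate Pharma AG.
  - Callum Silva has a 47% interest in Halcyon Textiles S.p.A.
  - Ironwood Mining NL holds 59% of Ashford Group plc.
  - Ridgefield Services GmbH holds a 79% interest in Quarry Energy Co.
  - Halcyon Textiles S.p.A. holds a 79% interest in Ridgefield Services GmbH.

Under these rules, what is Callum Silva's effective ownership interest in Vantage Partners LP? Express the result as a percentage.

13.730154%

Chain via Halcyon Textiles S.p.A. → Ridgefield Services GmbH → Quarry Energy Co. (R1): 47% × 79% × 79% × 38% = 11.146426% of Vantage Partners LP.
Chain via Ironwood Mining NL → Ashford Group plc → Northgate Foods Inc. (R1): 34% × 59% × 56% × 23% = 2.583728% of Vantage Partners LP.
Aggregating (R2): 11.146426% + 2.583728% = 13.730154%.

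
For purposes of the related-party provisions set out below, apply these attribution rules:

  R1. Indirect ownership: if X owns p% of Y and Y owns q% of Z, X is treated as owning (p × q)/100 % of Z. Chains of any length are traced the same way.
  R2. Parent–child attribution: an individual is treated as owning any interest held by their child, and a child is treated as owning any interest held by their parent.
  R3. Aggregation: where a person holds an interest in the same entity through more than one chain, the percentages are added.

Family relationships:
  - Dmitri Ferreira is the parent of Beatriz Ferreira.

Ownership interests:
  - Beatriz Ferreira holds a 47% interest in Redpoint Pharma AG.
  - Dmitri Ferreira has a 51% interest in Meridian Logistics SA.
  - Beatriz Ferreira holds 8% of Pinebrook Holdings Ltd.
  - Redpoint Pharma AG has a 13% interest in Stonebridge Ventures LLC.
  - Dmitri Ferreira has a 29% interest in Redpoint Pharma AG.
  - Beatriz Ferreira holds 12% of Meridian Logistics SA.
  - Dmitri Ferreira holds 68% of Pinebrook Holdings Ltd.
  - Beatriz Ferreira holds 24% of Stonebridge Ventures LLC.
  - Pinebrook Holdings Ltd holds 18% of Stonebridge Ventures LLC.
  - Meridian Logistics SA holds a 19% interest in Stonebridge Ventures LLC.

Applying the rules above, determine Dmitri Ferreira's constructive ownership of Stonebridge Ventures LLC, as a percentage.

59.53%

By parent–child attribution (R2), Dmitri Ferreira is treated as also owning Beatriz Ferreira's interest in Pinebrook Holdings Ltd, giving 68% + 8% = 76%.
By parent–child attribution (R2), Dmitri Ferreira is treated as also owning Beatriz Ferreira's interest in Meridian Logistics SA, giving 51% + 12% = 63%.
By parent–child attribution (R2), Dmitri Ferreira is treated as also owning Beatriz Ferreira's interest in Redpoint Pharma AG, giving 29% + 47% = 76%.
By parent–child attribution (R2), Dmitri Ferreira is treated as owning Beatriz Ferreira's 24% interest in Stonebridge Ventures LLC.
Chain via Pinebrook Holdings Ltd (R1): 76% × 18% = 13.68% of Stonebridge Ventures LLC.
Chain via Meridian Logistics SA (R1): 63% × 19% = 11.97% of Stonebridge Ventures LLC.
Chain via Redpoint Pharma AG (R1): 76% × 13% = 9.88% of Stonebridge Ventures LLC.
Direct interest in Stonebridge Ventures LLC: 24%.
Aggregating (R3): 13.68% + 11.97% + 9.88% + 24% = 59.53%.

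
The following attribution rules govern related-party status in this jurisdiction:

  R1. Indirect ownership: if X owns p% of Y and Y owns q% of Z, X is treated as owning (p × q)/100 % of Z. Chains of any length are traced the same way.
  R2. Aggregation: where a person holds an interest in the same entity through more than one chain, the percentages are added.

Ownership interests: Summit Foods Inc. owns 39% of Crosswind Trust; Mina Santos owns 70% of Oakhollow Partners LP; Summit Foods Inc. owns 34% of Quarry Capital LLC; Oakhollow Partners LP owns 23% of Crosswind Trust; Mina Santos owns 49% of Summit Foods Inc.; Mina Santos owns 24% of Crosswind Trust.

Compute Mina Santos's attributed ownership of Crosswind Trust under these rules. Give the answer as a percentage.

Chain via Summit Foods Inc. (R1): 49% × 39% = 19.11% of Crosswind Trust.
Chain via Oakhollow Partners LP (R1): 70% × 23% = 16.1% of Crosswind Trust.
Direct interest in Crosswind Trust: 24%.
Aggregating (R2): 19.11% + 16.1% + 24% = 59.21%.

59.21%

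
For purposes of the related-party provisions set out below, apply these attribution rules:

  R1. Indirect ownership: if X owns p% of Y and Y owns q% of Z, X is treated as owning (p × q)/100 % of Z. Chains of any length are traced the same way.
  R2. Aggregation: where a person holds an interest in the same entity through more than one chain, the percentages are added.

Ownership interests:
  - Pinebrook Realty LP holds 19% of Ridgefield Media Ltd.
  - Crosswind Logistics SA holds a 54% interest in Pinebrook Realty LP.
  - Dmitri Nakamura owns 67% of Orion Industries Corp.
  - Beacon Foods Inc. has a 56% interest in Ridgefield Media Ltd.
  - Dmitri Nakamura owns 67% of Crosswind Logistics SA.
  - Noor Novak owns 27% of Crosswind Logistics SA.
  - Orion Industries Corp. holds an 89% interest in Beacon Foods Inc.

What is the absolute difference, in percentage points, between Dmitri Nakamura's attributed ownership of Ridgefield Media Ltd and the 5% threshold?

Chain via Orion Industries Corp. → Beacon Foods Inc. (R1): 67% × 89% × 56% = 33.3928% of Ridgefield Media Ltd.
Chain via Crosswind Logistics SA → Pinebrook Realty LP (R1): 67% × 54% × 19% = 6.8742% of Ridgefield Media Ltd.
Aggregating (R2): 33.3928% + 6.8742% = 40.267%.
40.267% exceeds the 5% threshold by 35.267 percentage points.

35.267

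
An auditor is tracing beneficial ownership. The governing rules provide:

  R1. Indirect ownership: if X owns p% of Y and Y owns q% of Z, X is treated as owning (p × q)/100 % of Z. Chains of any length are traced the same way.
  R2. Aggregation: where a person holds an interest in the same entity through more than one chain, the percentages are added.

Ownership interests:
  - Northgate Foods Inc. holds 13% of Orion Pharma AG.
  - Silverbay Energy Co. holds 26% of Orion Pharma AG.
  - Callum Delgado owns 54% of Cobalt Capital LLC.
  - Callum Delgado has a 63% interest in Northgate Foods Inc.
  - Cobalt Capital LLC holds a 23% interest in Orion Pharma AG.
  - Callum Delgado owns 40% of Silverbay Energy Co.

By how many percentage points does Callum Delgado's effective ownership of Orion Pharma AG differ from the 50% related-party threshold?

Chain via Silverbay Energy Co. (R1): 40% × 26% = 10.4% of Orion Pharma AG.
Chain via Northgate Foods Inc. (R1): 63% × 13% = 8.19% of Orion Pharma AG.
Chain via Cobalt Capital LLC (R1): 54% × 23% = 12.42% of Orion Pharma AG.
Aggregating (R2): 10.4% + 8.19% + 12.42% = 31.01%.
31.01% falls short of the 50% threshold by 18.99 percentage points.

18.99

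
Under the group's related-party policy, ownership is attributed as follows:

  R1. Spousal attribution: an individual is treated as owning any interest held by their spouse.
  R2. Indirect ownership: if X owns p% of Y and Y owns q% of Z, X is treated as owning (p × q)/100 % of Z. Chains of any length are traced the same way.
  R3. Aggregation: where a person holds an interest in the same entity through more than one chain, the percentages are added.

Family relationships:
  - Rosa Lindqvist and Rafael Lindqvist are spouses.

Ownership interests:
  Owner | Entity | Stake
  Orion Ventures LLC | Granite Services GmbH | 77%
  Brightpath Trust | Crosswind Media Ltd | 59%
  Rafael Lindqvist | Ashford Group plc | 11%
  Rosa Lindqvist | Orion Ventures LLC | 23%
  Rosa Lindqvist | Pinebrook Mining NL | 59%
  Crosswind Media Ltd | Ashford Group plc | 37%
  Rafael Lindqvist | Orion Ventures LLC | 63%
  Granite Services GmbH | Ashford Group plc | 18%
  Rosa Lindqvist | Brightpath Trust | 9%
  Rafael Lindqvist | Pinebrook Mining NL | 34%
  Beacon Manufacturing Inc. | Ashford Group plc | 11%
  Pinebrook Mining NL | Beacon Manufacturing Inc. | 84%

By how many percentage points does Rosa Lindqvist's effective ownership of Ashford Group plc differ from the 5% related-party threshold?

By spousal attribution (R1), Rosa Lindqvist is treated as also owning Rafael Lindqvist's interest in Orion Ventures LLC, giving 23% + 63% = 86%.
By spousal attribution (R1), Rosa Lindqvist is treated as also owning Rafael Lindqvist's interest in Pinebrook Mining NL, giving 59% + 34% = 93%.
By spousal attribution (R1), Rosa Lindqvist is treated as owning Rafael Lindqvist's 11% interest in Ashford Group plc.
Chain via Brightpath Trust → Crosswind Media Ltd (R2): 9% × 59% × 37% = 1.9647% of Ashford Group plc.
Chain via Orion Ventures LLC → Granite Services GmbH (R2): 86% × 77% × 18% = 11.9196% of Ashford Group plc.
Chain via Pinebrook Mining NL → Beacon Manufacturing Inc. (R2): 93% × 84% × 11% = 8.5932% of Ashford Group plc.
Direct interest in Ashford Group plc: 11%.
Aggregating (R3): 1.9647% + 11.9196% + 8.5932% + 11% = 33.4775%.
33.4775% exceeds the 5% threshold by 28.4775 percentage points.

28.4775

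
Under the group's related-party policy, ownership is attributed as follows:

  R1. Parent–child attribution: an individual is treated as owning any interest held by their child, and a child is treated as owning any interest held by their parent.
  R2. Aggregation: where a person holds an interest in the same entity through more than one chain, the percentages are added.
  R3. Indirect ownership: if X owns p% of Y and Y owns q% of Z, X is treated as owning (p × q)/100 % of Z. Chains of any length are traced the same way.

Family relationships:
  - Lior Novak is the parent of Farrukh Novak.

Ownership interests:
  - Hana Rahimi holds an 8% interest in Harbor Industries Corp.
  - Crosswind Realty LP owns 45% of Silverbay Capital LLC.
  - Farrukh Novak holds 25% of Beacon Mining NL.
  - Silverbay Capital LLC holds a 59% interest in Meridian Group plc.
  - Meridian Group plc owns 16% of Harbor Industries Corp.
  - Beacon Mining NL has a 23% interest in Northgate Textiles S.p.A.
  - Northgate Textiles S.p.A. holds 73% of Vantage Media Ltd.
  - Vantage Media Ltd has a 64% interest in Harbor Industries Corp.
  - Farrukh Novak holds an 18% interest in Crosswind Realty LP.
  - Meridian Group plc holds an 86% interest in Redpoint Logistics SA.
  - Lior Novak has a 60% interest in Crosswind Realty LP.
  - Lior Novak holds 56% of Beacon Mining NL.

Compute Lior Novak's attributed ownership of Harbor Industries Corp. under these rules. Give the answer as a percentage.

12.017376%

By parent–child attribution (R1), Lior Novak is treated as also owning Farrukh Novak's interest in Crosswind Realty LP, giving 60% + 18% = 78%.
By parent–child attribution (R1), Lior Novak is treated as also owning Farrukh Novak's interest in Beacon Mining NL, giving 56% + 25% = 81%.
Chain via Crosswind Realty LP → Silverbay Capital LLC → Meridian Group plc (R3): 78% × 45% × 59% × 16% = 3.31344% of Harbor Industries Corp.
Chain via Beacon Mining NL → Northgate Textiles S.p.A. → Vantage Media Ltd (R3): 81% × 23% × 73% × 64% = 8.703936% of Harbor Industries Corp.
Aggregating (R2): 3.31344% + 8.703936% = 12.017376%.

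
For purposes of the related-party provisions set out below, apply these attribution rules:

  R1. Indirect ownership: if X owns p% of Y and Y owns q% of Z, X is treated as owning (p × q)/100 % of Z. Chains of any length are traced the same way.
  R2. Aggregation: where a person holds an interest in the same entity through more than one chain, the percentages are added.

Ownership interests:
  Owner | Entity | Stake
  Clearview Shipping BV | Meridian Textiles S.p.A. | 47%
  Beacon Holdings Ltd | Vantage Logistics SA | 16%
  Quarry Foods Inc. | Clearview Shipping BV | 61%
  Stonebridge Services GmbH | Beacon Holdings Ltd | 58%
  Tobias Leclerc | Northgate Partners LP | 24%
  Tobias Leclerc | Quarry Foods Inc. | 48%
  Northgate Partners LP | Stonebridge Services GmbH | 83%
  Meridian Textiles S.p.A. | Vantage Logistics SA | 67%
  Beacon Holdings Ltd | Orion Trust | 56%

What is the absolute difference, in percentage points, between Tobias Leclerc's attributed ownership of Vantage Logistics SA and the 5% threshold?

Chain via Northgate Partners LP → Stonebridge Services GmbH → Beacon Holdings Ltd (R1): 24% × 83% × 58% × 16% = 1.848576% of Vantage Logistics SA.
Chain via Quarry Foods Inc. → Clearview Shipping BV → Meridian Textiles S.p.A. (R1): 48% × 61% × 47% × 67% = 9.220272% of Vantage Logistics SA.
Aggregating (R2): 1.848576% + 9.220272% = 11.068848%.
11.068848% exceeds the 5% threshold by 6.068848 percentage points.

6.068848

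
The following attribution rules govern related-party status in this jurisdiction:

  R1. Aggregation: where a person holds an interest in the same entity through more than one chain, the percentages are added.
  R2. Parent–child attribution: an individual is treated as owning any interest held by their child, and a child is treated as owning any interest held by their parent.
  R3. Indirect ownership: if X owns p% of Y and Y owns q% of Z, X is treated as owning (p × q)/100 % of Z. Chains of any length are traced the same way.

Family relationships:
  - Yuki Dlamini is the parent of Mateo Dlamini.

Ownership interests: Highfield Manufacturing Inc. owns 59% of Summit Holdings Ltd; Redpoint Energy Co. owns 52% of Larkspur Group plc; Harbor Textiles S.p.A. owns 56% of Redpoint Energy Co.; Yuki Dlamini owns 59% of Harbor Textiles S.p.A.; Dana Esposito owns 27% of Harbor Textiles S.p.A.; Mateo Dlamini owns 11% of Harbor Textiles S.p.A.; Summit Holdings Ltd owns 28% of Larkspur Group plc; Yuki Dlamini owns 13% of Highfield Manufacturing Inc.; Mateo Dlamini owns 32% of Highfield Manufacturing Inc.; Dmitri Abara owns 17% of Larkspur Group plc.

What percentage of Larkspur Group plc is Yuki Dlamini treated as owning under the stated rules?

27.818%

By parent–child attribution (R2), Yuki Dlamini is treated as also owning Mateo Dlamini's interest in Harbor Textiles S.p.A, giving 59% + 11% = 70%.
By parent–child attribution (R2), Yuki Dlamini is treated as also owning Mateo Dlamini's interest in Highfield Manufacturing Inc, giving 13% + 32% = 45%.
Chain via Harbor Textiles S.p.A. → Redpoint Energy Co. (R3): 70% × 56% × 52% = 20.384% of Larkspur Group plc.
Chain via Highfield Manufacturing Inc. → Summit Holdings Ltd (R3): 45% × 59% × 28% = 7.434% of Larkspur Group plc.
Aggregating (R1): 20.384% + 7.434% = 27.818%.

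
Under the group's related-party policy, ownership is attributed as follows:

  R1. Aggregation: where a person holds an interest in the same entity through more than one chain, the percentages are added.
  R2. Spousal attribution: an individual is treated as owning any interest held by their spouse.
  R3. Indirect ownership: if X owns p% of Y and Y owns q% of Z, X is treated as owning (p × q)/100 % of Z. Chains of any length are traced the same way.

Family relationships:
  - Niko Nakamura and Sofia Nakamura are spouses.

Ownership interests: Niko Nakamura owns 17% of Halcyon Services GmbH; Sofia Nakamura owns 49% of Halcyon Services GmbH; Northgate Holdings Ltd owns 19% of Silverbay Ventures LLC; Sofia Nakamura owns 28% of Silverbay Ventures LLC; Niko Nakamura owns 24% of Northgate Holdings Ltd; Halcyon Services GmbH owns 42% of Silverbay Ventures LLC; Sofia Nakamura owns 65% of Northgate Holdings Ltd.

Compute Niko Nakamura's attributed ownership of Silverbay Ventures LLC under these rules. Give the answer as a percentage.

By spousal attribution (R2), Niko Nakamura is treated as also owning Sofia Nakamura's interest in Halcyon Services GmbH, giving 17% + 49% = 66%.
By spousal attribution (R2), Niko Nakamura is treated as also owning Sofia Nakamura's interest in Northgate Holdings Ltd, giving 24% + 65% = 89%.
By spousal attribution (R2), Niko Nakamura is treated as owning Sofia Nakamura's 28% interest in Silverbay Ventures LLC.
Chain via Halcyon Services GmbH (R3): 66% × 42% = 27.72% of Silverbay Ventures LLC.
Chain via Northgate Holdings Ltd (R3): 89% × 19% = 16.91% of Silverbay Ventures LLC.
Direct interest in Silverbay Ventures LLC: 28%.
Aggregating (R1): 27.72% + 16.91% + 28% = 72.63%.

72.63%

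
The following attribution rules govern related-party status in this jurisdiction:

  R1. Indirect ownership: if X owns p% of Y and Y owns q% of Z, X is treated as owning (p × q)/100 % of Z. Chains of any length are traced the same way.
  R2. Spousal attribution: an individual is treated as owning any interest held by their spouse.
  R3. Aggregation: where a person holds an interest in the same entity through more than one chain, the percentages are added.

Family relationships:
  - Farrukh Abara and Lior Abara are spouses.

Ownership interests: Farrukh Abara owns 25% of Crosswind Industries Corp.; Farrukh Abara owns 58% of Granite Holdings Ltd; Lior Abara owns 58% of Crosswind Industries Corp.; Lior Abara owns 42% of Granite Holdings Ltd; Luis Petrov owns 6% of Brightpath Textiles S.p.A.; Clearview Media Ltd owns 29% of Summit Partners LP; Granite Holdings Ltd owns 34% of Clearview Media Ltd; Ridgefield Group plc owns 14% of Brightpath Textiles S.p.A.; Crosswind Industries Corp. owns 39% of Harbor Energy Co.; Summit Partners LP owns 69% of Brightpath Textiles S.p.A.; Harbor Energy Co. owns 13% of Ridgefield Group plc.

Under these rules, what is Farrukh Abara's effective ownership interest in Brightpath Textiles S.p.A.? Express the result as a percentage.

7.392534%

By spousal attribution (R2), Farrukh Abara is treated as also owning Lior Abara's interest in Granite Holdings Ltd, giving 58% + 42% = 100%.
By spousal attribution (R2), Farrukh Abara is treated as also owning Lior Abara's interest in Crosswind Industries Corp, giving 25% + 58% = 83%.
Chain via Granite Holdings Ltd → Clearview Media Ltd → Summit Partners LP (R1): 100% × 34% × 29% × 69% = 6.8034% of Brightpath Textiles S.p.A.
Chain via Crosswind Industries Corp. → Harbor Energy Co. → Ridgefield Group plc (R1): 83% × 39% × 13% × 14% = 0.589134% of Brightpath Textiles S.p.A.
Aggregating (R3): 6.8034% + 0.589134% = 7.392534%.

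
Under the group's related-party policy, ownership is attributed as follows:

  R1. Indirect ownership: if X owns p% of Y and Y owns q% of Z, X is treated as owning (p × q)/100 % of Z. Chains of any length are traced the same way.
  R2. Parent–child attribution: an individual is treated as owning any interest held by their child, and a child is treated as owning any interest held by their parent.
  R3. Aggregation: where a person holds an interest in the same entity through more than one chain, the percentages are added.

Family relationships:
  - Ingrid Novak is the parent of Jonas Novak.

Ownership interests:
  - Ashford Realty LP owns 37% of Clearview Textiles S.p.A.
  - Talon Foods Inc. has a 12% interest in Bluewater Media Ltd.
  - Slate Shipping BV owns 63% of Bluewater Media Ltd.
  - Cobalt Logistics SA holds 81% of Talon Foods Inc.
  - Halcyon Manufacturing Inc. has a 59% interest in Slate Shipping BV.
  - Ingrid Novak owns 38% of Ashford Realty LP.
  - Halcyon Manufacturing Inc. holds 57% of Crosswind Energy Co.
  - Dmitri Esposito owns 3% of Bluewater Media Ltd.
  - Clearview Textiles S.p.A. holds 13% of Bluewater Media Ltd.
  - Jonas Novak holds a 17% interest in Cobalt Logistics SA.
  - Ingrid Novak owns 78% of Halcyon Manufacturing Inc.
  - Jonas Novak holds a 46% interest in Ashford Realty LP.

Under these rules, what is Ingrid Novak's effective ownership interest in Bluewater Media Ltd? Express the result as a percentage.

By parent–child attribution (R2), Ingrid Novak is treated as also owning Jonas Novak's interest in Ashford Realty LP, giving 38% + 46% = 84%.
By parent–child attribution (R2), Ingrid Novak is treated as owning Jonas Novak's 17% interest in Cobalt Logistics SA.
Chain via Halcyon Manufacturing Inc. → Slate Shipping BV (R1): 78% × 59% × 63% = 28.9926% of Bluewater Media Ltd.
Chain via Ashford Realty LP → Clearview Textiles S.p.A. (R1): 84% × 37% × 13% = 4.0404% of Bluewater Media Ltd.
Chain via Cobalt Logistics SA → Talon Foods Inc. (R1): 17% × 81% × 12% = 1.6524% of Bluewater Media Ltd.
Aggregating (R3): 28.9926% + 4.0404% + 1.6524% = 34.6854%.

34.6854%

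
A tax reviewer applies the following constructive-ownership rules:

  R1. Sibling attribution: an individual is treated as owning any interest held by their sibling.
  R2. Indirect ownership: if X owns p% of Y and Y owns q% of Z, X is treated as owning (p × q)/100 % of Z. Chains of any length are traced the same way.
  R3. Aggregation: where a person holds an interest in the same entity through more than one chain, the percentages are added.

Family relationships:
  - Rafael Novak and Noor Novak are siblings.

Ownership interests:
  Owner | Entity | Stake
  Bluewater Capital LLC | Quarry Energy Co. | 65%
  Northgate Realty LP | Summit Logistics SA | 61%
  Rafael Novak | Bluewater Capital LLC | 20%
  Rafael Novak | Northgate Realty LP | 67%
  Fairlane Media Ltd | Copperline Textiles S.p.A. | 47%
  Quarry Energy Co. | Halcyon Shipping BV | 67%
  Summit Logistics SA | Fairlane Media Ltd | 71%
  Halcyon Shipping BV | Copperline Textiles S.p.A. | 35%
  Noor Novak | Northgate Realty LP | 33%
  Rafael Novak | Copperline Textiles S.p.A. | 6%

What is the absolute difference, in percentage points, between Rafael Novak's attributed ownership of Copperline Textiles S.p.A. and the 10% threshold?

19.4042

By sibling attribution (R1), Rafael Novak is treated as also owning Noor Novak's interest in Northgate Realty LP, giving 67% + 33% = 100%.
Chain via Northgate Realty LP → Summit Logistics SA → Fairlane Media Ltd (R2): 100% × 61% × 71% × 47% = 20.3557% of Copperline Textiles S.p.A.
Chain via Bluewater Capital LLC → Quarry Energy Co. → Halcyon Shipping BV (R2): 20% × 65% × 67% × 35% = 3.0485% of Copperline Textiles S.p.A.
Direct interest in Copperline Textiles S.p.A: 6%.
Aggregating (R3): 20.3557% + 3.0485% + 6% = 29.4042%.
29.4042% exceeds the 10% threshold by 19.4042 percentage points.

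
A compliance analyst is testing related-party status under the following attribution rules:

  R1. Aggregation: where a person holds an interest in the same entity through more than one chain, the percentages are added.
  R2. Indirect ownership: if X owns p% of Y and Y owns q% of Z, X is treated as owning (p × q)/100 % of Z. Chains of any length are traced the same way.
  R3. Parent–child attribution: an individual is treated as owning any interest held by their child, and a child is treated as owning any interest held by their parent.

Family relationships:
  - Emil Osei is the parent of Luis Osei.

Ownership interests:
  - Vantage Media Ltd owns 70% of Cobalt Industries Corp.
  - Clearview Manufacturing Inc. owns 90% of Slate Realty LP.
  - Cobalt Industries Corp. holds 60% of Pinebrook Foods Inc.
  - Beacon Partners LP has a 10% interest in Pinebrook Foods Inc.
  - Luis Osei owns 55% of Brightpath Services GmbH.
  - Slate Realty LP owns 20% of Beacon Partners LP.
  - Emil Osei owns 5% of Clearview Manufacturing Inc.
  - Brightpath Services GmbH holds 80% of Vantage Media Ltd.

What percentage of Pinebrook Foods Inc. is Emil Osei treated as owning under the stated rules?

18.57%

By parent–child attribution (R3), Emil Osei is treated as owning Luis Osei's 55% interest in Brightpath Services GmbH.
Chain via Clearview Manufacturing Inc. → Slate Realty LP → Beacon Partners LP (R2): 5% × 90% × 20% × 10% = 0.09% of Pinebrook Foods Inc.
Chain via Brightpath Services GmbH → Vantage Media Ltd → Cobalt Industries Corp. (R2): 55% × 80% × 70% × 60% = 18.48% of Pinebrook Foods Inc.
Aggregating (R1): 0.09% + 18.48% = 18.57%.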